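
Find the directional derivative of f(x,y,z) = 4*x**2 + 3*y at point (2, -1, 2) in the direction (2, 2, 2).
19*sqrt(3)/3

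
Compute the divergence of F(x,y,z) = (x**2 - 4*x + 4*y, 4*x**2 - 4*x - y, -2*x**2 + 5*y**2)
2*x - 5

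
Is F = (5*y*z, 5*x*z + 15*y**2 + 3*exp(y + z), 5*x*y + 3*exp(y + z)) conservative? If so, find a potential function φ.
Yes, F is conservative. φ = 5*x*y*z + 5*y**3 + 3*exp(y + z)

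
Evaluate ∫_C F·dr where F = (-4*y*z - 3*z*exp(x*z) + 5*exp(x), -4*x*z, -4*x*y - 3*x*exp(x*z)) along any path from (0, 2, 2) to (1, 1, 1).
-6 + 2*E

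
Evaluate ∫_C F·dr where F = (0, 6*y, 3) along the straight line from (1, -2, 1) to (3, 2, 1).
0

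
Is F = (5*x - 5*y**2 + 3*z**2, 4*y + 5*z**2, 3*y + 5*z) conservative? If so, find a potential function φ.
No, ∇×F = (3 - 10*z, 6*z, 10*y) ≠ 0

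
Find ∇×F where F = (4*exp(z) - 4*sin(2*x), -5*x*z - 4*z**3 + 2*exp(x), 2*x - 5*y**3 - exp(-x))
(5*x - 15*y**2 + 12*z**2, 4*exp(z) - 2 - exp(-x), -5*z + 2*exp(x))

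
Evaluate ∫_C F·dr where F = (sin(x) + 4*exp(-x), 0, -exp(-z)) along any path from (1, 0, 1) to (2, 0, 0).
-4*exp(-2) - cos(2) + cos(1) + 1 + 3*exp(-1)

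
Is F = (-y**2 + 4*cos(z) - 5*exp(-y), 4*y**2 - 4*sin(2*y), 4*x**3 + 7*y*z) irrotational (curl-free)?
No, ∇×F = (7*z, -12*x**2 - 4*sin(z), 2*y - 5*exp(-y))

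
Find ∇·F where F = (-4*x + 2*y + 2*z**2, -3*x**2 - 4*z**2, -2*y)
-4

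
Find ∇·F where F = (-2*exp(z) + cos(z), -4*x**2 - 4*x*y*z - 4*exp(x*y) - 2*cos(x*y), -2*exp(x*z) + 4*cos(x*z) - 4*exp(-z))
2*(x*(-2*z - 2*exp(x*y) - exp(x*z) + sin(x*y) - 2*sin(x*z))*exp(z) + 2)*exp(-z)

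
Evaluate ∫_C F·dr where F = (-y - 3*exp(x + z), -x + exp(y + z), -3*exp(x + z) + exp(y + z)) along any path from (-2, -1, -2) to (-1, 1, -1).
-3*exp(-2) - exp(-3) + 3*exp(-4) + 4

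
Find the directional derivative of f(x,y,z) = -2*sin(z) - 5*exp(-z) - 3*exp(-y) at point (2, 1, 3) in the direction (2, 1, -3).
3*sqrt(14)*(2*exp(3)*cos(3) - 5 + exp(2))*exp(-3)/14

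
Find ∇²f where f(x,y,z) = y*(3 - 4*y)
-8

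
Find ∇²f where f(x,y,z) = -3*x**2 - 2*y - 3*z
-6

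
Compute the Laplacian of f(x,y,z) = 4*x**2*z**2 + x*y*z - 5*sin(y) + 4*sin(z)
8*x**2 + 8*z**2 + 5*sin(y) - 4*sin(z)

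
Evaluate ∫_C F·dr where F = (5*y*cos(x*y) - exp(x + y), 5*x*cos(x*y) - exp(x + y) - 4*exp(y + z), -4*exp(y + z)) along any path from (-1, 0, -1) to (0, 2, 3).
(-4*exp(6) - exp(3) + 5)*exp(-1)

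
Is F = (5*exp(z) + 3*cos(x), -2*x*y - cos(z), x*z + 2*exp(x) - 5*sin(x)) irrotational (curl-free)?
No, ∇×F = (-sin(z), -z - 2*exp(x) + 5*exp(z) + 5*cos(x), -2*y)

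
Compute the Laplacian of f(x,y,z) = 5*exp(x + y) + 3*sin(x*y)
-3*x**2*sin(x*y) - 3*y**2*sin(x*y) + 10*exp(x + y)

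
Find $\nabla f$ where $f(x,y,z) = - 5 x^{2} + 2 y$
(-10*x, 2, 0)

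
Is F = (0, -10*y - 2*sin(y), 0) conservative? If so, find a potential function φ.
Yes, F is conservative. φ = -5*y**2 + 2*cos(y)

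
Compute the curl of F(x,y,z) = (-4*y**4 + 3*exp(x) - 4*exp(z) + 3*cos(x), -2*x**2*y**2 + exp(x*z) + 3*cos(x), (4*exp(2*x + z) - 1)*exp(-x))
(-x*exp(x*z), -4*exp(z) - 4*exp(x + z) - exp(-x), -4*x*y**2 + 16*y**3 + z*exp(x*z) - 3*sin(x))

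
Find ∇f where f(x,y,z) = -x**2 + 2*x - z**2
(2 - 2*x, 0, -2*z)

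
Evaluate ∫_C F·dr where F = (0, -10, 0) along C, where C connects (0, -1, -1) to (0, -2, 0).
10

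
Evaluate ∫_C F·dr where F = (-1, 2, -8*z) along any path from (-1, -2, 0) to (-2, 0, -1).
1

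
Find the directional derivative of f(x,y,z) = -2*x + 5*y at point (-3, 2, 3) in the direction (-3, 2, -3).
8*sqrt(22)/11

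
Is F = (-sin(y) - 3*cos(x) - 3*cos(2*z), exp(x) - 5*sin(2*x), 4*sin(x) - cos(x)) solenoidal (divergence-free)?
No, ∇·F = 3*sin(x)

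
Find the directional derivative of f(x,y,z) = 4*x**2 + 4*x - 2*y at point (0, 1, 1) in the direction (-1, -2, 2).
0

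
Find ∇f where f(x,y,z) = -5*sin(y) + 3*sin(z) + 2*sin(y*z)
(0, 2*z*cos(y*z) - 5*cos(y), 2*y*cos(y*z) + 3*cos(z))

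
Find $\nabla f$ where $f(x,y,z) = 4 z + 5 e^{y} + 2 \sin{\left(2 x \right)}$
(4*cos(2*x), 5*exp(y), 4)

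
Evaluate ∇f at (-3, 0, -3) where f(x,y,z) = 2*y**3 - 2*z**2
(0, 0, 12)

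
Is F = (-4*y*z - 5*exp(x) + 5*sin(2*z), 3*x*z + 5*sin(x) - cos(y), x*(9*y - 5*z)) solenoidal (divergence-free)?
No, ∇·F = -5*x - 5*exp(x) + sin(y)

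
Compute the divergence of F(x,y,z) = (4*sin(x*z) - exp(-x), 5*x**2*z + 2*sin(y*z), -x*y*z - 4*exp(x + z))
-x*y + 4*z*cos(x*z) + 2*z*cos(y*z) - 4*exp(x + z) + exp(-x)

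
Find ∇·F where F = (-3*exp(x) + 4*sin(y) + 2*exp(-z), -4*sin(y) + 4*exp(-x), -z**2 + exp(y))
-2*z - 3*exp(x) - 4*cos(y)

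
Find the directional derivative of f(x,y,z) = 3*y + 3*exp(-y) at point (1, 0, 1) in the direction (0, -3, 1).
0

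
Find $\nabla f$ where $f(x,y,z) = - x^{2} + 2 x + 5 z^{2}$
(2 - 2*x, 0, 10*z)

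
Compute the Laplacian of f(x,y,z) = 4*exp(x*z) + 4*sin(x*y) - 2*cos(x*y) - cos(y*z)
4*x**2*exp(x*z) - 4*x**2*sin(x*y) + 2*x**2*cos(x*y) - 4*y**2*sin(x*y) + 2*y**2*cos(x*y) + y**2*cos(y*z) + 4*z**2*exp(x*z) + z**2*cos(y*z)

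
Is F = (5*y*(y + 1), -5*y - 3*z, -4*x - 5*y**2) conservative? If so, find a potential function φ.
No, ∇×F = (3 - 10*y, 4, -10*y - 5) ≠ 0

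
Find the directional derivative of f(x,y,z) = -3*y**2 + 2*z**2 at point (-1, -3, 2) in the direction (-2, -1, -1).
-13*sqrt(6)/3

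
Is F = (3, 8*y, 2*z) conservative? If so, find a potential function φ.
Yes, F is conservative. φ = 3*x + 4*y**2 + z**2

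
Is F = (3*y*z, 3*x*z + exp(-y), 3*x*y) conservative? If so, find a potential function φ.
Yes, F is conservative. φ = 3*x*y*z - exp(-y)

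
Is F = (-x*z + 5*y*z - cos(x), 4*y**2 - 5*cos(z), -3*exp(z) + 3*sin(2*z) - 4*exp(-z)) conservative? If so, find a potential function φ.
No, ∇×F = (-5*sin(z), -x + 5*y, -5*z) ≠ 0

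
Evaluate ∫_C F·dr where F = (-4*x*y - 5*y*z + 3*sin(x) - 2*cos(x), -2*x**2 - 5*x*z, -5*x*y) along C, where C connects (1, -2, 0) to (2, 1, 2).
-32 - 2*sin(2) - 3*cos(2) + 3*cos(1) + 2*sin(1)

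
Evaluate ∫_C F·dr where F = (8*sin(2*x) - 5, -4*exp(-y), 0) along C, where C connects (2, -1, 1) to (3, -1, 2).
-5 - 4*cos(6) + 4*cos(4)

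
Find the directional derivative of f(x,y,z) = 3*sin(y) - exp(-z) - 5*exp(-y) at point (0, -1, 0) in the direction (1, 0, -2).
-2*sqrt(5)/5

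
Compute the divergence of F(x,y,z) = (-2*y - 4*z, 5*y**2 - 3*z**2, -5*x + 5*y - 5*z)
10*y - 5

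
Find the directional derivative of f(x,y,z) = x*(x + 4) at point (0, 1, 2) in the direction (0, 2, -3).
0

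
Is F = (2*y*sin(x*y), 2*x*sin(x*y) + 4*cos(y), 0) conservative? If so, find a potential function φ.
Yes, F is conservative. φ = 4*sin(y) - 2*cos(x*y)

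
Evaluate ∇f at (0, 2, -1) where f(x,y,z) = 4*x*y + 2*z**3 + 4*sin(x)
(12, 0, 6)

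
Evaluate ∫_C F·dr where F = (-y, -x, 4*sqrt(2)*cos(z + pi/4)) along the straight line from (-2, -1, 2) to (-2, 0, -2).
2 - 8*sin(2)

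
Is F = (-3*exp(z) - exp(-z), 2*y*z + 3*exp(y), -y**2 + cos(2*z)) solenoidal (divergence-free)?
No, ∇·F = 2*z + 3*exp(y) - 2*sin(2*z)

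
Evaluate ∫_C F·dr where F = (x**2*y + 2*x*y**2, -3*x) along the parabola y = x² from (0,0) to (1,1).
-22/15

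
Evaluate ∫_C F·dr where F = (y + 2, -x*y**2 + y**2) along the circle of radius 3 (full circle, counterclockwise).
-117*pi/4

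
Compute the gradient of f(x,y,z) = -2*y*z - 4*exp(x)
(-4*exp(x), -2*z, -2*y)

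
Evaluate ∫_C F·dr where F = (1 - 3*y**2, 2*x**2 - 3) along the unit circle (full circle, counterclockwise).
0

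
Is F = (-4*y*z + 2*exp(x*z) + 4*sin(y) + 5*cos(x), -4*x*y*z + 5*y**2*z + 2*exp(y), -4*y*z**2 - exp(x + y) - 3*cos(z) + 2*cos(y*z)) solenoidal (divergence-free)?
No, ∇·F = -4*x*z + 2*y*z - 2*y*sin(y*z) + 2*z*exp(x*z) + 2*exp(y) - 5*sin(x) + 3*sin(z)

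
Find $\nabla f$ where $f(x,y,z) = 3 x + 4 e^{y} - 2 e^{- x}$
(3 + 2*exp(-x), 4*exp(y), 0)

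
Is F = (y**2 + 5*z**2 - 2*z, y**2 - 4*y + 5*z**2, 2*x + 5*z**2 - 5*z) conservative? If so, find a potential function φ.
No, ∇×F = (-10*z, 10*z - 4, -2*y) ≠ 0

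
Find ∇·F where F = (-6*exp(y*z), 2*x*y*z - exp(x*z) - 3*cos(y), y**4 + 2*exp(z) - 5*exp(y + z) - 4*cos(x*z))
2*x*z + 4*x*sin(x*z) + 2*exp(z) - 5*exp(y + z) + 3*sin(y)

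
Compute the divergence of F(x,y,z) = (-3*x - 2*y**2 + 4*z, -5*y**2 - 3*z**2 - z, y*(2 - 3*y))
-10*y - 3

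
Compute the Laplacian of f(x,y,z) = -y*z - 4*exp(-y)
-4*exp(-y)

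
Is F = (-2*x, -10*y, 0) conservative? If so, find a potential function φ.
Yes, F is conservative. φ = -x**2 - 5*y**2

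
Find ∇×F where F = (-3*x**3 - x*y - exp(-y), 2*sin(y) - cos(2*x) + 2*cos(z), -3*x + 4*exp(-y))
(2*sin(z) - 4*exp(-y), 3, x + 2*sin(2*x) - exp(-y))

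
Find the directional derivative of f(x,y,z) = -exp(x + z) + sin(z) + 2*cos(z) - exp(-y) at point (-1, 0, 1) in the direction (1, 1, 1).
sqrt(3)*(-2*sin(1) - 1 + cos(1))/3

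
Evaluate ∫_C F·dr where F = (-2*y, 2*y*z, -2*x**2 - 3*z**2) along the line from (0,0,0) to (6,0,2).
-56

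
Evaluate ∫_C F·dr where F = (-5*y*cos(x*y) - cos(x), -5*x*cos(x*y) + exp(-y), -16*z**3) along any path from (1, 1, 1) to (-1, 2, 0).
-exp(-2) + exp(-1) + 4 + 5*sin(2) + 7*sin(1)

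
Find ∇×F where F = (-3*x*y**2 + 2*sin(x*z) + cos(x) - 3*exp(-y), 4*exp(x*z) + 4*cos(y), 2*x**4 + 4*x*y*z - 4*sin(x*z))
(4*x*(z - exp(x*z)), -8*x**3 + 2*x*cos(x*z) - 4*y*z + 4*z*cos(x*z), 6*x*y + 4*z*exp(x*z) - 3*exp(-y))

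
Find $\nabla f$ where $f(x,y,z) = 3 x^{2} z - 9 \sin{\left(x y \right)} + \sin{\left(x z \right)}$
(6*x*z - 9*y*cos(x*y) + z*cos(x*z), -9*x*cos(x*y), x*(3*x + cos(x*z)))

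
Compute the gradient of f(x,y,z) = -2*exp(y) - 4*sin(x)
(-4*cos(x), -2*exp(y), 0)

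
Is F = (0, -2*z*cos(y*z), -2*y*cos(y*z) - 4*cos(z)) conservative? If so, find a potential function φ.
Yes, F is conservative. φ = -4*sin(z) - 2*sin(y*z)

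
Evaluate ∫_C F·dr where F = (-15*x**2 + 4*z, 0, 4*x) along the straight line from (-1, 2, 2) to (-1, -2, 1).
4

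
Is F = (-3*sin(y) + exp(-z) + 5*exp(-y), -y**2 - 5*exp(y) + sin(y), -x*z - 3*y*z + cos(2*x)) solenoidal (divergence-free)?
No, ∇·F = -x - 5*y - 5*exp(y) + cos(y)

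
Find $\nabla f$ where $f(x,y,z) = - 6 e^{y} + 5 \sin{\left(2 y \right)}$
(0, -6*exp(y) + 10*cos(2*y), 0)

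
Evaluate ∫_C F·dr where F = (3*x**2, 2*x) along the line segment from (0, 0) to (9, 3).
756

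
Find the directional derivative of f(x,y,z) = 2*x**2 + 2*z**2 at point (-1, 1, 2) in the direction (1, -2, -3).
-2*sqrt(14)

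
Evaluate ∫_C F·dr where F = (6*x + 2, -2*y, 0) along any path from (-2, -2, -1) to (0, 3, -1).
-13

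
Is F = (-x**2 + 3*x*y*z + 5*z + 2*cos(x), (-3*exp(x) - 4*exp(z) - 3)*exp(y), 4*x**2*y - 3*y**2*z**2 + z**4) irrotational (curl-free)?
No, ∇×F = (4*x**2 - 6*y*z**2 + 4*exp(y + z), -5*x*y + 5, -3*x*z - 3*exp(x + y))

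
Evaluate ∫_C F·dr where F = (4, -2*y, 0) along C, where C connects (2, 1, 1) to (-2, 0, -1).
-15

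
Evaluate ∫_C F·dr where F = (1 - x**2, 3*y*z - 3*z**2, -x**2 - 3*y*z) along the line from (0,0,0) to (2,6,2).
62/3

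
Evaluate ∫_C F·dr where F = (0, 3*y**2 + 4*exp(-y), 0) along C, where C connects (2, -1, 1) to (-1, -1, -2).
0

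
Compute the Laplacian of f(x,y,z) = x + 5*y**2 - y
10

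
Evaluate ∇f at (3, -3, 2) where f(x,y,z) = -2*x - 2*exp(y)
(-2, -2*exp(-3), 0)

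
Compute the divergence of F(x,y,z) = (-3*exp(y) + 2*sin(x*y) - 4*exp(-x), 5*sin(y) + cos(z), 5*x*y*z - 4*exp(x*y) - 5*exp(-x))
5*x*y + 2*y*cos(x*y) + 5*cos(y) + 4*exp(-x)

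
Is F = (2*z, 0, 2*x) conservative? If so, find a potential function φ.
Yes, F is conservative. φ = 2*x*z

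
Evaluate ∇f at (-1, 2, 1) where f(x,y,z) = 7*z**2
(0, 0, 14)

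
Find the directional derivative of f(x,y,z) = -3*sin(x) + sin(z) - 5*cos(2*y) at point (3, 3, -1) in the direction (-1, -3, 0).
3*sqrt(10)*(cos(3) - 10*sin(6))/10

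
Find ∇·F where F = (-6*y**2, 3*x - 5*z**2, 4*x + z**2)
2*z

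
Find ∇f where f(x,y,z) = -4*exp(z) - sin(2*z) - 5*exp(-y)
(0, 5*exp(-y), -4*exp(z) - 2*cos(2*z))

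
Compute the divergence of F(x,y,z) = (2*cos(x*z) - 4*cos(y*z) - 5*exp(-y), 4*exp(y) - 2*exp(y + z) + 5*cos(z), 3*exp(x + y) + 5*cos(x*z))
-5*x*sin(x*z) - 2*z*sin(x*z) + 4*exp(y) - 2*exp(y + z)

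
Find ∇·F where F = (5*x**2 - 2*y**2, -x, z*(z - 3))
10*x + 2*z - 3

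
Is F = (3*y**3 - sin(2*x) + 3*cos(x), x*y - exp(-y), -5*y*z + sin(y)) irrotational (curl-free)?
No, ∇×F = (-5*z + cos(y), 0, y*(1 - 9*y))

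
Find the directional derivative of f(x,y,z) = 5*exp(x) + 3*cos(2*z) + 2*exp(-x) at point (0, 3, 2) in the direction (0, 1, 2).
-12*sqrt(5)*sin(4)/5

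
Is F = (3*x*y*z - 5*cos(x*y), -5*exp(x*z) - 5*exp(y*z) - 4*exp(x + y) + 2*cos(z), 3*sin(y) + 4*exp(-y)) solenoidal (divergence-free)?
No, ∇·F = 3*y*z + 5*y*sin(x*y) - 5*z*exp(y*z) - 4*exp(x + y)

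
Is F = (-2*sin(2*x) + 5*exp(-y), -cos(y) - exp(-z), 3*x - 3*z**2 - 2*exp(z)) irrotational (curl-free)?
No, ∇×F = (-exp(-z), -3, 5*exp(-y))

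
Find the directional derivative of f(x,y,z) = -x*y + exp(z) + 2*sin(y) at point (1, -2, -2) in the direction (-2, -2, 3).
sqrt(17)*(-2*(2*cos(2) + 1)*exp(2) + 3)*exp(-2)/17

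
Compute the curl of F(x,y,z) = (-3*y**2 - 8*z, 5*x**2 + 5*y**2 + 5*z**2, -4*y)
(-10*z - 4, -8, 10*x + 6*y)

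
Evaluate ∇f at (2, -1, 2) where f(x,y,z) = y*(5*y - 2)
(0, -12, 0)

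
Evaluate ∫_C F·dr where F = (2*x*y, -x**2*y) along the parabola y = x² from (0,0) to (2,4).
-40/3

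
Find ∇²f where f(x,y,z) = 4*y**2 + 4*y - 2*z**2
4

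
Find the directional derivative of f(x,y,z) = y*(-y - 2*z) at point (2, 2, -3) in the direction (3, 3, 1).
2*sqrt(19)/19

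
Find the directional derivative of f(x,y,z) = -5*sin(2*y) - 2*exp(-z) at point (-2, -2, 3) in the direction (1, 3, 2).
sqrt(14)*(2 - 15*exp(3)*cos(4))*exp(-3)/7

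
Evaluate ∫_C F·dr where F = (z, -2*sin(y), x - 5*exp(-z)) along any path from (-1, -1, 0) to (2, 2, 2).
-2*cos(1) - 1 + 2*cos(2) + 5*exp(-2)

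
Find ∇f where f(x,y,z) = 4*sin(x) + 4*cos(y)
(4*cos(x), -4*sin(y), 0)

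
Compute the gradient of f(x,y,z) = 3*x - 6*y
(3, -6, 0)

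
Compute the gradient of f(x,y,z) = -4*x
(-4, 0, 0)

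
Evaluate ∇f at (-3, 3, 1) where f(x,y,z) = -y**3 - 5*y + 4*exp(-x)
(-4*exp(3), -32, 0)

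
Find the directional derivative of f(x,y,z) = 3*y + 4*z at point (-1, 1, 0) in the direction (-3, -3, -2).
-17*sqrt(22)/22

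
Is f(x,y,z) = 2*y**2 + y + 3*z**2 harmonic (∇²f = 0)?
No, ∇²f = 10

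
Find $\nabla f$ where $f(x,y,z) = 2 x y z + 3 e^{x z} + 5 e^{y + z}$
(z*(2*y + 3*exp(x*z)), 2*x*z + 5*exp(y + z), 2*x*y + 3*x*exp(x*z) + 5*exp(y + z))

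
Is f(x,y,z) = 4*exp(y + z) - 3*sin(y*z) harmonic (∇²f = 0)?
No, ∇²f = 3*y**2*sin(y*z) + 3*z**2*sin(y*z) + 8*exp(y + z)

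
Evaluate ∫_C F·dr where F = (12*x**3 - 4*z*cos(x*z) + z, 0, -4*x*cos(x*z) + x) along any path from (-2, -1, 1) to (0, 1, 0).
-46 - 4*sin(2)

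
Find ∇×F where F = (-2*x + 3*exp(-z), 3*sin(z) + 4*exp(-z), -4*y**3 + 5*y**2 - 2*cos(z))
(-12*y**2 + 10*y - 3*cos(z) + 4*exp(-z), -3*exp(-z), 0)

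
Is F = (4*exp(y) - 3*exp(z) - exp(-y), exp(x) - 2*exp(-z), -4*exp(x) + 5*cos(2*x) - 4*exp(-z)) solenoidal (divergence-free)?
No, ∇·F = 4*exp(-z)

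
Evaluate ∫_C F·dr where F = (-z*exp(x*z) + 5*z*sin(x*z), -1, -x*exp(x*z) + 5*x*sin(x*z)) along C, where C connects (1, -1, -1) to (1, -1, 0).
-6 + exp(-1) + 5*cos(1)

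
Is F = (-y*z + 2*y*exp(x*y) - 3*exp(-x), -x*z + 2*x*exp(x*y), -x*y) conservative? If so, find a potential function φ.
Yes, F is conservative. φ = -x*y*z + 2*exp(x*y) + 3*exp(-x)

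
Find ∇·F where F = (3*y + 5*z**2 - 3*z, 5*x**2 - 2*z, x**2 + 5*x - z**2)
-2*z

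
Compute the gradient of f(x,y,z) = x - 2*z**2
(1, 0, -4*z)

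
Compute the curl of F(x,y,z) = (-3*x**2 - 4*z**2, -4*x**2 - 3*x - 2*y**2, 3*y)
(3, -8*z, -8*x - 3)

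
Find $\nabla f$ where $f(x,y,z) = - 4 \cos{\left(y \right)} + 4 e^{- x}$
(-4*exp(-x), 4*sin(y), 0)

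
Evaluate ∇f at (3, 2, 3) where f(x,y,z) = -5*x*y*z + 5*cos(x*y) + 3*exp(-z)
(-30 - 10*sin(6), -45 - 15*sin(6), -30 - 3*exp(-3))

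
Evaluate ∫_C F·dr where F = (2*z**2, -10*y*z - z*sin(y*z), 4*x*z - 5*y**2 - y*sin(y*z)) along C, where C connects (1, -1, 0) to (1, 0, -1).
2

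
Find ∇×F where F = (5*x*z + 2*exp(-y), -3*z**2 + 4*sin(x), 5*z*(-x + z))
(6*z, 5*x + 5*z, 4*cos(x) + 2*exp(-y))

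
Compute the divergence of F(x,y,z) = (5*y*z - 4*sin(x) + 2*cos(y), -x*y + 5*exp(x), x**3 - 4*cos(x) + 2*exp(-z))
-x - 4*cos(x) - 2*exp(-z)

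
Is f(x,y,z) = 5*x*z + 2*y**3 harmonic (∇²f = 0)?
No, ∇²f = 12*y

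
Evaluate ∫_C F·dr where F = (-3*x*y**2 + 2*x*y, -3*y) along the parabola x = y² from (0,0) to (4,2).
-222/5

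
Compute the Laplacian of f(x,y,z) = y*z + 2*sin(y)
-2*sin(y)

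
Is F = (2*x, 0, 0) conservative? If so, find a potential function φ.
Yes, F is conservative. φ = x**2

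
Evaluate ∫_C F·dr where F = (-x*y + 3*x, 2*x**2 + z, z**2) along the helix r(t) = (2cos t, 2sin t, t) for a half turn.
-4 + pi**3/3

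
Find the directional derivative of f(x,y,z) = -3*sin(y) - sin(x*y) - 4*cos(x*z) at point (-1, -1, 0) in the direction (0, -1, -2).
2*sqrt(5)*cos(1)/5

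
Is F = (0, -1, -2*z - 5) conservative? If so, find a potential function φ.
Yes, F is conservative. φ = -y - z**2 - 5*z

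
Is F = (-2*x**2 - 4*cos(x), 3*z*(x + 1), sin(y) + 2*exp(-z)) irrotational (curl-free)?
No, ∇×F = (-3*x + cos(y) - 3, 0, 3*z)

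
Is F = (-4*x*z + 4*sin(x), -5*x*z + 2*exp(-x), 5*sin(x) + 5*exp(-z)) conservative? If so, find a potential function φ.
No, ∇×F = (5*x, -4*x - 5*cos(x), -5*z - 2*exp(-x)) ≠ 0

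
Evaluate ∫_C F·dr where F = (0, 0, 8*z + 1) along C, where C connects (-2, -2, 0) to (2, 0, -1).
3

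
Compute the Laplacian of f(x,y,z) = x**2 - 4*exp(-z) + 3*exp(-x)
2 - 4*exp(-z) + 3*exp(-x)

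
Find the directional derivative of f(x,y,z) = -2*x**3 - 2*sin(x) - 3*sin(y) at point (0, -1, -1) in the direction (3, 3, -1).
-3*sqrt(19)*(3*cos(1) + 2)/19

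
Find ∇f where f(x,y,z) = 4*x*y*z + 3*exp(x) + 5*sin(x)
(4*y*z + 3*exp(x) + 5*cos(x), 4*x*z, 4*x*y)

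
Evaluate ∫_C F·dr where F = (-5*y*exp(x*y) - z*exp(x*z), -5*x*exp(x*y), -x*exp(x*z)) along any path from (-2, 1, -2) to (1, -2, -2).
-(1 - exp(6))*exp(-2)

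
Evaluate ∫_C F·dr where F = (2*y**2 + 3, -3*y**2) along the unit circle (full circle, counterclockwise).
0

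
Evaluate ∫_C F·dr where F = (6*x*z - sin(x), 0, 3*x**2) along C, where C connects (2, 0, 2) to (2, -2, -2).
-48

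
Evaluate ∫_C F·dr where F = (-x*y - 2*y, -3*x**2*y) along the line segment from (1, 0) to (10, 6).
-3132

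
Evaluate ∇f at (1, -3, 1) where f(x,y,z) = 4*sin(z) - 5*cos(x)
(5*sin(1), 0, 4*cos(1))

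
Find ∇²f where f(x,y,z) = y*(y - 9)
2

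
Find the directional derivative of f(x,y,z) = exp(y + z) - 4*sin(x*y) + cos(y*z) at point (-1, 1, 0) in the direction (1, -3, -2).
-sqrt(14)*(16*cos(1) + 5*E)/14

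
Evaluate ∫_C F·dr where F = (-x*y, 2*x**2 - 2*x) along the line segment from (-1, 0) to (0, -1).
-11/6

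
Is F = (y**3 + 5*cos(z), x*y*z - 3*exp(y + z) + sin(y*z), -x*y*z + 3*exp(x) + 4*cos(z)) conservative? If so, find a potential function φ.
No, ∇×F = (-x*y - x*z - y*cos(y*z) + 3*exp(y + z), y*z - 3*exp(x) - 5*sin(z), y*(-3*y + z)) ≠ 0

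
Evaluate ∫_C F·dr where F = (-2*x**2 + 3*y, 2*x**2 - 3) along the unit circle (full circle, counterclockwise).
-3*pi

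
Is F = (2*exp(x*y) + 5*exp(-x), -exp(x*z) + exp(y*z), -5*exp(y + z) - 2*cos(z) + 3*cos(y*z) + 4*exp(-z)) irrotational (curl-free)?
No, ∇×F = (x*exp(x*z) - y*exp(y*z) - 3*z*sin(y*z) - 5*exp(y + z), 0, -2*x*exp(x*y) - z*exp(x*z))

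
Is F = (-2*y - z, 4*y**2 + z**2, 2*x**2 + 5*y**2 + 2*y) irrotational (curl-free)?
No, ∇×F = (10*y - 2*z + 2, -4*x - 1, 2)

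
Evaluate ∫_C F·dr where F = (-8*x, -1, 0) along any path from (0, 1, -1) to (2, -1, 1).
-14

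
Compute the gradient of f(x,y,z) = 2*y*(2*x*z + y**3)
(4*y*z, 4*x*z + 8*y**3, 4*x*y)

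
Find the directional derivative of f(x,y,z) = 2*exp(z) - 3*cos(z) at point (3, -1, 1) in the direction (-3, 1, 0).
0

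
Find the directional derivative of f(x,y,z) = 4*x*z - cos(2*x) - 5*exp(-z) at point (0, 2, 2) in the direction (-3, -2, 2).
2*sqrt(17)*(5 - 12*exp(2))*exp(-2)/17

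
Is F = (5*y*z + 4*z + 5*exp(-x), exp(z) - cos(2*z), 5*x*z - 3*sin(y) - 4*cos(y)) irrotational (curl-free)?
No, ∇×F = (-exp(z) + 4*sin(y) - 2*sin(2*z) - 3*cos(y), 5*y - 5*z + 4, -5*z)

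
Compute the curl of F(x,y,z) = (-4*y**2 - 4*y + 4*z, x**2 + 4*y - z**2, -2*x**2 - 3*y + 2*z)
(2*z - 3, 4*x + 4, 2*x + 8*y + 4)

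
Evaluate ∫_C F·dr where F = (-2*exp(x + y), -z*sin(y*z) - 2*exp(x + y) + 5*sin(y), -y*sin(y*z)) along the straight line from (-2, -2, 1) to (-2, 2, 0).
-1 + 2*exp(-4) - cos(2)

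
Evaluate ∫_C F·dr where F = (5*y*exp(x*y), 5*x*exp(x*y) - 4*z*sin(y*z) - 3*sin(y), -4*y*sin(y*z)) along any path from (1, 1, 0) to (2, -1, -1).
-5*E - 4 + 5*exp(-2) + 4*cos(1)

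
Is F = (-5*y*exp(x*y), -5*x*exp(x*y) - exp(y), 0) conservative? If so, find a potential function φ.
Yes, F is conservative. φ = -exp(y) - 5*exp(x*y)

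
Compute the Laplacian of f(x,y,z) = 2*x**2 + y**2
6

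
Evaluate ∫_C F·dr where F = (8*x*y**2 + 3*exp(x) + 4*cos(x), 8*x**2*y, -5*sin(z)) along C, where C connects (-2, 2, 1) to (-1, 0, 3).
-64 + 5*cos(3) - 4*sin(1) - 5*cos(1) - 3*exp(-2) + 3*exp(-1) + 4*sin(2)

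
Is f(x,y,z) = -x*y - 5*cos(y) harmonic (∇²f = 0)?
No, ∇²f = 5*cos(y)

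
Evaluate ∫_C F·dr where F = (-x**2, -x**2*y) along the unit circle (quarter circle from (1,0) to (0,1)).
1/12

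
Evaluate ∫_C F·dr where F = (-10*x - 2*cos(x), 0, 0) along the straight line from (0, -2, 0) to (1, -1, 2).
-5 - 2*sin(1)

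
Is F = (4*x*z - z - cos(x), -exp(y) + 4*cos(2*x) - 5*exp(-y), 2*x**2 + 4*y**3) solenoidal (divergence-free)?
No, ∇·F = 4*z - exp(y) + sin(x) + 5*exp(-y)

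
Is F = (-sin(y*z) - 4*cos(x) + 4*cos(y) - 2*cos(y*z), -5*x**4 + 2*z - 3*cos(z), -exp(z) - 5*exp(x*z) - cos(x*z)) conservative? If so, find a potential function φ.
No, ∇×F = (-3*sin(z) - 2, 2*y*sin(y*z) - y*cos(y*z) + 5*z*exp(x*z) - z*sin(x*z), -20*x**3 - 2*z*sin(y*z) + z*cos(y*z) + 4*sin(y)) ≠ 0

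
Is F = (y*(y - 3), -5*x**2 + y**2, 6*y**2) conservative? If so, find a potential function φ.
No, ∇×F = (12*y, 0, -10*x - 2*y + 3) ≠ 0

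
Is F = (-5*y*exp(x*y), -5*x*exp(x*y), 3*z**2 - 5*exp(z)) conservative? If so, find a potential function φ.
Yes, F is conservative. φ = z**3 - 5*exp(z) - 5*exp(x*y)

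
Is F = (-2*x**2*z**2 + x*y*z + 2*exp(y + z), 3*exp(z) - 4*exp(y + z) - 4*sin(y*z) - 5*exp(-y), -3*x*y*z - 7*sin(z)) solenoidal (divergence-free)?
No, ∇·F = -3*x*y - 4*x*z**2 + y*z - 4*z*cos(y*z) - 4*exp(y + z) - 7*cos(z) + 5*exp(-y)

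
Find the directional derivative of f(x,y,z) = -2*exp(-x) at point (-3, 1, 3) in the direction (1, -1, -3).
2*sqrt(11)*exp(3)/11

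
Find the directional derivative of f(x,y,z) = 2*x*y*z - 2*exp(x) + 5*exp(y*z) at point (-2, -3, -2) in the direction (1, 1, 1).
sqrt(3)*(-25*exp(8) - 2 + 32*exp(2))*exp(-2)/3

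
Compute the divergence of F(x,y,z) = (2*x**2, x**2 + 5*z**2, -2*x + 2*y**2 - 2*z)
4*x - 2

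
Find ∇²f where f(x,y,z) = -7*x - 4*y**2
-8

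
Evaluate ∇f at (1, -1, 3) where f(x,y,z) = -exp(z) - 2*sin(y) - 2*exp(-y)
(0, -2*cos(1) + 2*E, -exp(3))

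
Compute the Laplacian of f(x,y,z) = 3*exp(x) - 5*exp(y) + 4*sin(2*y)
3*exp(x) - 5*exp(y) - 16*sin(2*y)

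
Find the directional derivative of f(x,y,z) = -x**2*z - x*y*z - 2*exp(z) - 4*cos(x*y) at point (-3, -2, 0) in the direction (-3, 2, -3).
51*sqrt(22)/22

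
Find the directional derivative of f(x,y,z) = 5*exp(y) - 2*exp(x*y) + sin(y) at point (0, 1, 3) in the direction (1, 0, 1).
-sqrt(2)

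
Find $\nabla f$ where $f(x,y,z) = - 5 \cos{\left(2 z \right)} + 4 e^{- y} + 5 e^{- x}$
(-5*exp(-x), -4*exp(-y), 10*sin(2*z))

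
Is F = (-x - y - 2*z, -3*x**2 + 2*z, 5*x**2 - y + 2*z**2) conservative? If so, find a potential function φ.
No, ∇×F = (-3, -10*x - 2, 1 - 6*x) ≠ 0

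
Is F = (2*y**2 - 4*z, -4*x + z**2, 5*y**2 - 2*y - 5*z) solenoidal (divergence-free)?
No, ∇·F = -5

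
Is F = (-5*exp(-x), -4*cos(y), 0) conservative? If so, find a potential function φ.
Yes, F is conservative. φ = -4*sin(y) + 5*exp(-x)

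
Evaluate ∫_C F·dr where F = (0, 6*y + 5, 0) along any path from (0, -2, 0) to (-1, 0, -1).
-2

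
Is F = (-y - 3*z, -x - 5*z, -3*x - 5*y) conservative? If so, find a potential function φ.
Yes, F is conservative. φ = -x*y - 3*x*z - 5*y*z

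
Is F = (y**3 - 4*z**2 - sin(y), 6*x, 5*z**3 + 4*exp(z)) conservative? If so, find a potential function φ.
No, ∇×F = (0, -8*z, -3*y**2 + cos(y) + 6) ≠ 0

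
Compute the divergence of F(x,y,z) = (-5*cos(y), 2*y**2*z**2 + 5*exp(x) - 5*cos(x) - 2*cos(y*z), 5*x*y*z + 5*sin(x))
5*x*y + 4*y*z**2 + 2*z*sin(y*z)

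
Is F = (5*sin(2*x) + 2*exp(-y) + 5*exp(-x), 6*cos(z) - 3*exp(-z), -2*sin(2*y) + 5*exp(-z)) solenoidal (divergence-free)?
No, ∇·F = 10*cos(2*x) - 5*exp(-z) - 5*exp(-x)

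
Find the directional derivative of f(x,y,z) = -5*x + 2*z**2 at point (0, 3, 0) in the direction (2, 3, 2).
-10*sqrt(17)/17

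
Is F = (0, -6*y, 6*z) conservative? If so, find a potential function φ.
Yes, F is conservative. φ = -3*y**2 + 3*z**2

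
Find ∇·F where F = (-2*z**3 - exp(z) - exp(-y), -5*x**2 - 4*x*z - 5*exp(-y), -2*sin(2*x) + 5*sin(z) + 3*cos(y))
5*cos(z) + 5*exp(-y)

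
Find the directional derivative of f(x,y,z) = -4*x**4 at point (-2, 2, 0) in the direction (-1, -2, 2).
-128/3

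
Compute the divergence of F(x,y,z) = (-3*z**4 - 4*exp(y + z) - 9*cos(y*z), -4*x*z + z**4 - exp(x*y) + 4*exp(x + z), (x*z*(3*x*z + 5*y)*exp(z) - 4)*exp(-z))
6*x**2*z + 5*x*y - x*exp(x*y) + 4*exp(-z)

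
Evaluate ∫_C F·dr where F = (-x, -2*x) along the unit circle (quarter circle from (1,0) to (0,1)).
1/2 - pi/2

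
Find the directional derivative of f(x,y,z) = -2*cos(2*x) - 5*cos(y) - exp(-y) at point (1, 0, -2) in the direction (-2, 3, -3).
sqrt(22)*(3 - 8*sin(2))/22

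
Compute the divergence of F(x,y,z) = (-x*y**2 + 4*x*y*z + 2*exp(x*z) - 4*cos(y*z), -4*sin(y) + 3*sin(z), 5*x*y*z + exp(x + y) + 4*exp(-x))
5*x*y - y**2 + 4*y*z + 2*z*exp(x*z) - 4*cos(y)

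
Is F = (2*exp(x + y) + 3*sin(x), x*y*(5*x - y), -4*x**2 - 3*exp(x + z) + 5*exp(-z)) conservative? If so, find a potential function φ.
No, ∇×F = (0, 8*x + 3*exp(x + z), 10*x*y - y**2 - 2*exp(x + y)) ≠ 0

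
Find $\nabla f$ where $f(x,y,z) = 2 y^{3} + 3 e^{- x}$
(-3*exp(-x), 6*y**2, 0)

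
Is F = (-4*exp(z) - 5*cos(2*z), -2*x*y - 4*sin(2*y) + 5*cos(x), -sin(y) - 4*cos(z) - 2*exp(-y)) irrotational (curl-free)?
No, ∇×F = (-cos(y) + 2*exp(-y), -4*exp(z) + 10*sin(2*z), -2*y - 5*sin(x))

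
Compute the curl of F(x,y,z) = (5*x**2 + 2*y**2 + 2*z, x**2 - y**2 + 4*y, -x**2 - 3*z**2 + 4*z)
(0, 2*x + 2, 2*x - 4*y)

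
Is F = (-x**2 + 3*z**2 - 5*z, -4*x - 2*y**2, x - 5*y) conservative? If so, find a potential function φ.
No, ∇×F = (-5, 6*z - 6, -4) ≠ 0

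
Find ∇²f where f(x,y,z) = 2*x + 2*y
0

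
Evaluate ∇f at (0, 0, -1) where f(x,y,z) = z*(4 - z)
(0, 0, 6)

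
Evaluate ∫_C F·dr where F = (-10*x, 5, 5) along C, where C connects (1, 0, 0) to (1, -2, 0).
-10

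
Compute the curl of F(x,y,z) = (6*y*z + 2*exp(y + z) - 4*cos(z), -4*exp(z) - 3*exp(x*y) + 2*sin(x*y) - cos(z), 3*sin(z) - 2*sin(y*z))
(-2*z*cos(y*z) + 4*exp(z) - sin(z), 6*y + 2*exp(y + z) + 4*sin(z), -3*y*exp(x*y) + 2*y*cos(x*y) - 6*z - 2*exp(y + z))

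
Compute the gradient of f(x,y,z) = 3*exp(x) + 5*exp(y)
(3*exp(x), 5*exp(y), 0)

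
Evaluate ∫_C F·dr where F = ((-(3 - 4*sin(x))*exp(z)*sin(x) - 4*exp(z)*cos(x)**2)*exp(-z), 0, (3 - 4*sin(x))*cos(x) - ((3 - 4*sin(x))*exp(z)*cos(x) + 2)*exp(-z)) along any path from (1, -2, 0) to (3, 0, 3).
3*cos(3) - 2 - 3*cos(1) + 2*exp(-3) - 4*sin(3)*cos(3) + 2*sin(2)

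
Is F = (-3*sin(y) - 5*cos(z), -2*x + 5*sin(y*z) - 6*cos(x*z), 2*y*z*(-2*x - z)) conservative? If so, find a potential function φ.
No, ∇×F = (-4*x*z - 6*x*sin(x*z) - 5*y*cos(y*z) - 2*z**2, 4*y*z + 5*sin(z), 6*z*sin(x*z) + 3*cos(y) - 2) ≠ 0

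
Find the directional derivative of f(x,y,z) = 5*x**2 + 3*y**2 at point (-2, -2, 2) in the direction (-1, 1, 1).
8*sqrt(3)/3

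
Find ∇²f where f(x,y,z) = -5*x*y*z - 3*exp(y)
-3*exp(y)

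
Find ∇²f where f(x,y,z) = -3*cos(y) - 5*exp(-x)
3*cos(y) - 5*exp(-x)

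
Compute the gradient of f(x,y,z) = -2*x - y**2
(-2, -2*y, 0)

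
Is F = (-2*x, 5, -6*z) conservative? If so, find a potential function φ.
Yes, F is conservative. φ = -x**2 + 5*y - 3*z**2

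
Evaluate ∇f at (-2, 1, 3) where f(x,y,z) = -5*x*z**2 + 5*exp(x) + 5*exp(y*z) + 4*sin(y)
(-45 + 5*exp(-2), 4*cos(1) + 15*exp(3), 60 + 5*exp(3))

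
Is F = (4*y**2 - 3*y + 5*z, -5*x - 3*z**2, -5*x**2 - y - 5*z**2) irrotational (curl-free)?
No, ∇×F = (6*z - 1, 10*x + 5, -8*y - 2)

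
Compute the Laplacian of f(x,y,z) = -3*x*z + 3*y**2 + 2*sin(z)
6 - 2*sin(z)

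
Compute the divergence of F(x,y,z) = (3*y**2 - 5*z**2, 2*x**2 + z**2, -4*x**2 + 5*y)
0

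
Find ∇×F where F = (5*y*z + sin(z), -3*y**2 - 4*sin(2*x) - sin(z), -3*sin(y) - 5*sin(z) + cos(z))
(-3*cos(y) + cos(z), 5*y + cos(z), -5*z - 8*cos(2*x))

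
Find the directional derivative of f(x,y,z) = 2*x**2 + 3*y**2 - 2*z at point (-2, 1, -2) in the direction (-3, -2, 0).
12*sqrt(13)/13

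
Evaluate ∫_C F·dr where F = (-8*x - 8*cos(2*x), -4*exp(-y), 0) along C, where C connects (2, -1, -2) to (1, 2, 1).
4*((-E - sin(2) + sin(4) + 3)*exp(2) + 1)*exp(-2)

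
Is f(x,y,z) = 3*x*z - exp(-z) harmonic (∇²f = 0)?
No, ∇²f = -exp(-z)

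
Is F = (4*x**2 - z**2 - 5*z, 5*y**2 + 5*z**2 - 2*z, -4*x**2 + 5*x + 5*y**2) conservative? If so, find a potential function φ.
No, ∇×F = (10*y - 10*z + 2, 8*x - 2*z - 10, 0) ≠ 0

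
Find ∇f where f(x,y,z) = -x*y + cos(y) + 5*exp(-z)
(-y, -x - sin(y), -5*exp(-z))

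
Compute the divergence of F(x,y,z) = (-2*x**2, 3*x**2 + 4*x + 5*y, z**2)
-4*x + 2*z + 5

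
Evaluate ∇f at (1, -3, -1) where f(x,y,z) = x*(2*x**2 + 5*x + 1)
(17, 0, 0)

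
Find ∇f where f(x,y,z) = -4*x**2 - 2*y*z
(-8*x, -2*z, -2*y)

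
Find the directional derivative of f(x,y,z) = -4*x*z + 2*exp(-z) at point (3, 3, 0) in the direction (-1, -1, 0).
0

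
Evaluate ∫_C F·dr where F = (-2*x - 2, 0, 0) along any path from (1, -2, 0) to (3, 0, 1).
-12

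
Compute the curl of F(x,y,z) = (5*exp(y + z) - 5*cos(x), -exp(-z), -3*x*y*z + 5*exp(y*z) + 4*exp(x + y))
(-3*x*z + 5*z*exp(y*z) + 4*exp(x + y) - exp(-z), 3*y*z - 4*exp(x + y) + 5*exp(y + z), -5*exp(y + z))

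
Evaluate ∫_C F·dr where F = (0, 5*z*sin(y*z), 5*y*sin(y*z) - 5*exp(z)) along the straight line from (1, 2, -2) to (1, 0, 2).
-10*sinh(2) - 5 + 5*cos(4)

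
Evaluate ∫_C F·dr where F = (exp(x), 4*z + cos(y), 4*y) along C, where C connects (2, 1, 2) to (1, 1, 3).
-exp(2) + E + 4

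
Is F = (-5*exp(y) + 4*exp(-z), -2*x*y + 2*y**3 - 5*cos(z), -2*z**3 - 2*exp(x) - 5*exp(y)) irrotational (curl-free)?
No, ∇×F = (-5*exp(y) - 5*sin(z), 2*exp(x) - 4*exp(-z), -2*y + 5*exp(y))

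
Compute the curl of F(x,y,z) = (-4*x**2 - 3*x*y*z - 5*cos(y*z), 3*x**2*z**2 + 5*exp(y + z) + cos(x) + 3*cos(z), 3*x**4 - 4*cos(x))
(-6*x**2*z - 5*exp(y + z) + 3*sin(z), -12*x**3 - 3*x*y + 5*y*sin(y*z) - 4*sin(x), 6*x*z**2 + 3*x*z - 5*z*sin(y*z) - sin(x))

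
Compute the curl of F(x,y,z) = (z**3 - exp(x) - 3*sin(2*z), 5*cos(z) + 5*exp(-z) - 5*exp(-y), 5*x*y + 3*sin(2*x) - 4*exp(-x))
(5*x + 5*sin(z) + 5*exp(-z), -5*y + 3*z**2 - 6*cos(2*x) - 6*cos(2*z) - 4*exp(-x), 0)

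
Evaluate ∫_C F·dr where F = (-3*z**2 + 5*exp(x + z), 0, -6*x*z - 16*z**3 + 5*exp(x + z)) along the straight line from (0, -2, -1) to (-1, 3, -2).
-48 - 5*exp(-1) + 5*exp(-3)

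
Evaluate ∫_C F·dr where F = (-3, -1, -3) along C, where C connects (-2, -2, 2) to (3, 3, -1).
-11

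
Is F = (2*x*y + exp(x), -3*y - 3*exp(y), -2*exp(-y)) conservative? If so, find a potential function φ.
No, ∇×F = (2*exp(-y), 0, -2*x) ≠ 0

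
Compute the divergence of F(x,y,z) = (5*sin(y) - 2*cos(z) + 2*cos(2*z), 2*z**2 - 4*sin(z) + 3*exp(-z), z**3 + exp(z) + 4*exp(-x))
3*z**2 + exp(z)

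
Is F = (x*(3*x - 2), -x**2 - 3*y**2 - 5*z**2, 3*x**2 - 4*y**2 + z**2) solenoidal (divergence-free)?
No, ∇·F = 6*x - 6*y + 2*z - 2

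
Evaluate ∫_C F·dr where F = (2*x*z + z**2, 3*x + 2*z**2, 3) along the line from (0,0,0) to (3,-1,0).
-9/2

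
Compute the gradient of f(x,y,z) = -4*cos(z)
(0, 0, 4*sin(z))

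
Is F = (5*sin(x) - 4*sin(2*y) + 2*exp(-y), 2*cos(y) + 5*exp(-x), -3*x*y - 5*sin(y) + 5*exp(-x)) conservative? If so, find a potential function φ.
No, ∇×F = (-3*x - 5*cos(y), 3*y + 5*exp(-x), 8*cos(2*y) + 2*exp(-y) - 5*exp(-x)) ≠ 0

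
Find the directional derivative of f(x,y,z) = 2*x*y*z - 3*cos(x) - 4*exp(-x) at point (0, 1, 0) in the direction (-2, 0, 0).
-4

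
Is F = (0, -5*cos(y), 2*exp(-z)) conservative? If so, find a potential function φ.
Yes, F is conservative. φ = -5*sin(y) - 2*exp(-z)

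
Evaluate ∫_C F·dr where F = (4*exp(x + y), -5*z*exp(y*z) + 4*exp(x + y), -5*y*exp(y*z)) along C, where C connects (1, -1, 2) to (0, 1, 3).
-5*exp(3) - 4 + 5*exp(-2) + 4*E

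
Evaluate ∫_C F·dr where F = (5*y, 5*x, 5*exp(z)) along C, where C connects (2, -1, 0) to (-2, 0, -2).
5*exp(-2) + 5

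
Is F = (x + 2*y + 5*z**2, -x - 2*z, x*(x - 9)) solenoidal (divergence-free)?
No, ∇·F = 1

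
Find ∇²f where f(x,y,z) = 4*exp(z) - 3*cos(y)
4*exp(z) + 3*cos(y)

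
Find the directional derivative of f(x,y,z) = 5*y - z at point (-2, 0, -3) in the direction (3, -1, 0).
-sqrt(10)/2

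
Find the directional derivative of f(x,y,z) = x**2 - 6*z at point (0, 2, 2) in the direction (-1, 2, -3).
9*sqrt(14)/7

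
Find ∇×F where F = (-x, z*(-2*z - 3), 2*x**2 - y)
(4*z + 2, -4*x, 0)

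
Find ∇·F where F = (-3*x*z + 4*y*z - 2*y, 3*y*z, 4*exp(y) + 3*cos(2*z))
-6*sin(2*z)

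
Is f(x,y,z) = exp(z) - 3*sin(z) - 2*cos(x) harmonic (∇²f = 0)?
No, ∇²f = exp(z) + 3*sin(z) + 2*cos(x)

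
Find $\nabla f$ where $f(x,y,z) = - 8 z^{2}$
(0, 0, -16*z)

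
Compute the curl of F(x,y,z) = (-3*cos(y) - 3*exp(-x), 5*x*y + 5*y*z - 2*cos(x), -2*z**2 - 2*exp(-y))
(-5*y + 2*exp(-y), 0, 5*y + 2*sin(x) - 3*sin(y))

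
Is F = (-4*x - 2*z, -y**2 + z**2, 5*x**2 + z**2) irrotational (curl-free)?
No, ∇×F = (-2*z, -10*x - 2, 0)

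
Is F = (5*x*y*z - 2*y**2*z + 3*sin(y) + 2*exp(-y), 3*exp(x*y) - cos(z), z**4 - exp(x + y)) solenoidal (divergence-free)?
No, ∇·F = 3*x*exp(x*y) + 5*y*z + 4*z**3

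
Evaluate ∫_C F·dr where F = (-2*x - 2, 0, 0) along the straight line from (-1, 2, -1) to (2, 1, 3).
-9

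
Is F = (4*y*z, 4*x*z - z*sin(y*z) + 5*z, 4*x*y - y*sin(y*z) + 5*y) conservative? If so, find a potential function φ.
Yes, F is conservative. φ = 4*x*y*z + 5*y*z + cos(y*z)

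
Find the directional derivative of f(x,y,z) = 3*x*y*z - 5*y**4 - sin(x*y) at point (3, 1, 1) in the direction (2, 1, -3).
-sqrt(14)*(5*cos(3) + 32)/14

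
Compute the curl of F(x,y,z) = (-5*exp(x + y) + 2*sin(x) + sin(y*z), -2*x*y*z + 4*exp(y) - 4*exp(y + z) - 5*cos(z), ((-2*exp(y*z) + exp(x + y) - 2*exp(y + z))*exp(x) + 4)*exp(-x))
(2*x*y - 2*z*exp(y*z) + exp(x + y) + 2*exp(y + z) - 5*sin(z), y*cos(y*z) - exp(x + y) + 4*exp(-x), -2*y*z - z*cos(y*z) + 5*exp(x + y))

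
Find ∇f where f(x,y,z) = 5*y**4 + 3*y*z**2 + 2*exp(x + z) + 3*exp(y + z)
(2*exp(x + z), 20*y**3 + 3*z**2 + 3*exp(y + z), 6*y*z + 2*exp(x + z) + 3*exp(y + z))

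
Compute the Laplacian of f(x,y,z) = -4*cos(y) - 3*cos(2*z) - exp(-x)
4*cos(y) + 12*cos(2*z) - exp(-x)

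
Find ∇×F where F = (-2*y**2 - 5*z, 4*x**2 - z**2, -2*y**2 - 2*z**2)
(-4*y + 2*z, -5, 8*x + 4*y)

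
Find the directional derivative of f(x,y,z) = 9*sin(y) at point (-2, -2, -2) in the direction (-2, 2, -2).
3*sqrt(3)*cos(2)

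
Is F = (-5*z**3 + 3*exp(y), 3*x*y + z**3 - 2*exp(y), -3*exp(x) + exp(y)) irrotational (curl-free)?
No, ∇×F = (-3*z**2 + exp(y), -15*z**2 + 3*exp(x), 3*y - 3*exp(y))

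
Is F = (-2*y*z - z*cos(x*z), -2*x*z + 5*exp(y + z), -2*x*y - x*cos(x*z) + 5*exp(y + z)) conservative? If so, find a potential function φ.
Yes, F is conservative. φ = -2*x*y*z + 5*exp(y + z) - sin(x*z)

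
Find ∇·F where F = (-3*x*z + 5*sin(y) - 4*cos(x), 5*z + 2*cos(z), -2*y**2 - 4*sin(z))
-3*z + 4*sin(x) - 4*cos(z)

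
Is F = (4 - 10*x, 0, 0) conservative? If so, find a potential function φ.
Yes, F is conservative. φ = x*(4 - 5*x)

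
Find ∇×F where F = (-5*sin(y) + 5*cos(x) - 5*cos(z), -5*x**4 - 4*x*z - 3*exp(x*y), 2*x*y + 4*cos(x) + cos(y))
(6*x - sin(y), -2*y + 4*sin(x) + 5*sin(z), -20*x**3 - 3*y*exp(x*y) - 4*z + 5*cos(y))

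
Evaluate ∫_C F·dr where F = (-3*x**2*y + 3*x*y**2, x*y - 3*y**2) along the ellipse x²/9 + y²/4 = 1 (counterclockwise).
81*pi/2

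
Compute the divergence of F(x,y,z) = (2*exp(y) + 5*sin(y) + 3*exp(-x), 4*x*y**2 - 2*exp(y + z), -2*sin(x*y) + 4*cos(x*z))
8*x*y - 4*x*sin(x*z) - 2*exp(y + z) - 3*exp(-x)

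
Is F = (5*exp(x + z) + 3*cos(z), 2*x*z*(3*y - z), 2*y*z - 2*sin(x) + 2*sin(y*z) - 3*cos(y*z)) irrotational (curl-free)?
No, ∇×F = (-6*x*y + 4*x*z + 3*z*sin(y*z) + 2*z*cos(y*z) + 2*z, 5*exp(x + z) - 3*sin(z) + 2*cos(x), 2*z*(3*y - z))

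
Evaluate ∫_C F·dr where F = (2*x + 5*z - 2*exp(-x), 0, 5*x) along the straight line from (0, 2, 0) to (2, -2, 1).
2*exp(-2) + 12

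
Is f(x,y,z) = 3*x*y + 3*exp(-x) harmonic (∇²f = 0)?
No, ∇²f = 3*exp(-x)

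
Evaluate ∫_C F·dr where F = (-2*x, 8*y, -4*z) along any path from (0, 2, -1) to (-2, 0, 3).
-36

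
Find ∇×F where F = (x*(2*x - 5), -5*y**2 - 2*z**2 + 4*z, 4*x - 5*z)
(4*z - 4, -4, 0)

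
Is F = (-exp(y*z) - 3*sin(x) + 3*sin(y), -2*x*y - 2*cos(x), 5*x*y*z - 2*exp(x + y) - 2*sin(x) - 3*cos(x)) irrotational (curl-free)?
No, ∇×F = (5*x*z - 2*exp(x + y), -5*y*z - y*exp(y*z) + 2*exp(x + y) - 3*sin(x) + 2*cos(x), -2*y + z*exp(y*z) + 2*sin(x) - 3*cos(y))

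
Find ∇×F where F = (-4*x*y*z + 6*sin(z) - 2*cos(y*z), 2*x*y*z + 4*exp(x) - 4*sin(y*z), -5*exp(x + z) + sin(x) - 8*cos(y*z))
(-2*x*y + 4*y*cos(y*z) + 8*z*sin(y*z), -4*x*y + 2*y*sin(y*z) + 5*exp(x + z) - cos(x) + 6*cos(z), 4*x*z + 2*y*z - 2*z*sin(y*z) + 4*exp(x))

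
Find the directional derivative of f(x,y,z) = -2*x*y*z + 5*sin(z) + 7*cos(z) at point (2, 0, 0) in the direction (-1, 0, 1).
5*sqrt(2)/2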